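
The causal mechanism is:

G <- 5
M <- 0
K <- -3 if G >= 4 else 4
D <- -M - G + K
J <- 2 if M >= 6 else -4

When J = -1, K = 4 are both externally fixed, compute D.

Under do(J = -1, K = 4), each intervened variable's structural equation is replaced by its fixed value.
D = -M - G + K  [with M=0, G=5, K=4]  = -1

-1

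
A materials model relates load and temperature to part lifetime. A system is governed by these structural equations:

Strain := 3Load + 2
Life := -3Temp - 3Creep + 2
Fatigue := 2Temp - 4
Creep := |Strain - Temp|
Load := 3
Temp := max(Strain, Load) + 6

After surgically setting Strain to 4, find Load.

3

Under do(Strain=4), the mechanism Strain := 3Load + 2 is discarded; Strain is fixed at 4.
Load is not downstream of the intervention, so its value is determined by the original equations.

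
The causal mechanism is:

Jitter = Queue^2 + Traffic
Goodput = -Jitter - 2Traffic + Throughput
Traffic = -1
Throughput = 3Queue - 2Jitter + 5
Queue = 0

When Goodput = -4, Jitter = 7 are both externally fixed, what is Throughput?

Under do(Goodput = -4, Jitter = 7), each intervened variable's structural equation is replaced by its fixed value.
Throughput = 3Queue - 2Jitter + 5  [with Queue=0, Jitter=7]  = -9

-9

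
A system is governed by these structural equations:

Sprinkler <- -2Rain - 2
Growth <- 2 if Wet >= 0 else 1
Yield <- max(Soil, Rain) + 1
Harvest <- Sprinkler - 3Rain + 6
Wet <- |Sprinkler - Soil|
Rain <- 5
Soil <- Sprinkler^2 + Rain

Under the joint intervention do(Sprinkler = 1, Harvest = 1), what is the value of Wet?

Under do(Sprinkler = 1, Harvest = 1), each intervened variable's structural equation is replaced by its fixed value.
Soil = Sprinkler^2 + Rain  [with Sprinkler=1, Rain=5]  = 6
Wet = |Sprinkler - Soil|  [with Sprinkler=1, Soil=6]  = 5

5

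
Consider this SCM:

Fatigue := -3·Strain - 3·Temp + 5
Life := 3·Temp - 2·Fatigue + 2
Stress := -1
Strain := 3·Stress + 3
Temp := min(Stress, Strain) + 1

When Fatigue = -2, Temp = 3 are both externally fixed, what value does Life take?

The joint intervention fixes Fatigue = -2, Temp = 3, removing each variable's own equation.
Life = 3·Temp - 2·Fatigue + 2  [with Temp=3, Fatigue=-2]  = 15

15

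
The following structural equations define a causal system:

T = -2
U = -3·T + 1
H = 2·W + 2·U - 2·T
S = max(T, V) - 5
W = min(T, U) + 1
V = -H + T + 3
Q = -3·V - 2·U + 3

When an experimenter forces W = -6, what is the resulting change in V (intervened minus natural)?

do(W=-6) replaces the equation W = min(T, U) + 1 with the constant W = -6.
U = -3·T + 1  [with T=-2]  = 7
H = 2·W + 2·U - 2·T  [with W=-6, U=7, T=-2]  = 6
V = -H + T + 3  [with H=6, T=-2]  = -5
Without intervention: U = -3·T + 1  [with T=-2]  = 7; W = min(T, U) + 1  [with T=-2, U=7]  = -1; H = 2·W + 2·U - 2·T  [with W=-1, U=7, T=-2]  = 16; V = -H + T + 3  [with H=16, T=-2]  = -15.
Change = -5 − (-15) = 10.

10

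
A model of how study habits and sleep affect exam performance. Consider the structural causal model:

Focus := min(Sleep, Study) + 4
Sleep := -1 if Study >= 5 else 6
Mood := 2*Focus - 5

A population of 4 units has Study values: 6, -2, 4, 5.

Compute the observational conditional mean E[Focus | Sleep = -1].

Conditioning on Sleep=-1 selects the 2 unit(s) with Study ∈ {6, 5}. Their Focus values: 3, 3. Mean = 3.

3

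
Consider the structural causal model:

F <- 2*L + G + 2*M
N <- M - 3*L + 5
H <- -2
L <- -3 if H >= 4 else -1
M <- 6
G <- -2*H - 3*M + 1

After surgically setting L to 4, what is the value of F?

Under do(L=4), the mechanism L <- -3 if H >= 4 else -1 is discarded; L is fixed at 4.
G = -2*H - 3*M + 1  [with H=-2, M=6]  = -13
F = 2*L + G + 2*M  [with L=4, G=-13, M=6]  = 7

7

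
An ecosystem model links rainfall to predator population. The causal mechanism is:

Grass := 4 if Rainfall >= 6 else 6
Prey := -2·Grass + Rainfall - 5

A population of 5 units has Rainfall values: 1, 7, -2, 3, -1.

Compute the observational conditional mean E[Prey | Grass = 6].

-16.75

E[Prey|Grass=6] averages over only the 4 units with Grass=6 (Rainfall = 1, -2, 3, -1): Prey = -16, -19, -14, -18, mean -16.75.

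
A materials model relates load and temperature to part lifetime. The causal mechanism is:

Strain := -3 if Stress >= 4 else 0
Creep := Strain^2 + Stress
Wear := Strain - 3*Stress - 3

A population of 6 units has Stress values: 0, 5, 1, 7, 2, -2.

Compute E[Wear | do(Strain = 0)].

-9.5

Under do(Strain=0), Strain's equation is replaced by Strain=0 for every unit. Per-unit Wear: -3, -18, -6, -24, -9, 3. Mean = -9.5.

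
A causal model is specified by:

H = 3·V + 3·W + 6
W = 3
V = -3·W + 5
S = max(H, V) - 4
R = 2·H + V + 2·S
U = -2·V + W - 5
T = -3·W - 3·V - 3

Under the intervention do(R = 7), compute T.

0

Intervening sets R = 7 and removes its equation (R = 2·H + V + 2·S).
Since T is not a descendant of the intervened variable, it is unaffected.
V = -3·W + 5  [with W=3]  = -4
T = -3·W - 3·V - 3  [with W=3, V=-4]  = 0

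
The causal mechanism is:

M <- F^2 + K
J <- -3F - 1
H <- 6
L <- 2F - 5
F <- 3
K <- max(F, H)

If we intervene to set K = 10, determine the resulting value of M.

19

The intervention breaks the incoming arrows to K: K <- max(F, H) no longer applies, and K = 10.
M = F^2 + K  [with F=3, K=10]  = 19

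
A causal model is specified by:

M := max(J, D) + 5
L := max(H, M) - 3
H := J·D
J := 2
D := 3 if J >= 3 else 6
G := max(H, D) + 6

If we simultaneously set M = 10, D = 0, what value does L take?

7

Setting M = 10, D = 0 by intervention discards those variables' equations.
H = J·D  [with J=2, D=0]  = 0
L = max(H, M) - 3  [with H=0, M=10]  = 7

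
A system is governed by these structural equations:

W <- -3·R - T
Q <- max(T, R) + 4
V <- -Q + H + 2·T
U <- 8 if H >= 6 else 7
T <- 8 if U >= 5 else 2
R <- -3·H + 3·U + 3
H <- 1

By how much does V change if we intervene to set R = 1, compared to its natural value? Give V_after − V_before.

The intervention breaks the incoming arrows to R: R <- -3·H + 3·U + 3 no longer applies, and R = 1.
U = 8 if H >= 6 else 7  [with H=1]  = 7
T = 8 if U >= 5 else 2  [with U=7]  = 8
Q = max(T, R) + 4  [with T=8, R=1]  = 12
V = -Q + H + 2·T  [with Q=12, H=1, T=8]  = 5
Without intervention: U = 8 if H >= 6 else 7  [with H=1]  = 7; T = 8 if U >= 5 else 2  [with U=7]  = 8; R = -3·H + 3·U + 3  [with H=1, U=7]  = 21; Q = max(T, R) + 4  [with T=8, R=21]  = 25; V = -Q + H + 2·T  [with Q=25, H=1, T=8]  = -8.
Change = 5 − (-8) = 13.

13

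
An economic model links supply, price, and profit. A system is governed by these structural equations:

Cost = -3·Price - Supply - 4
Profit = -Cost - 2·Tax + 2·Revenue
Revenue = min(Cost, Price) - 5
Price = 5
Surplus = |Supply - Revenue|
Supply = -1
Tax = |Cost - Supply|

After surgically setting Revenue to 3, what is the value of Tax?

Intervening sets Revenue = 3 and removes its equation (Revenue = min(Cost, Price) - 5).
No directed path runs from Revenue to Tax, so Tax keeps its natural value.
Cost = -3·Price - Supply - 4  [with Price=5, Supply=-1]  = -18
Tax = |Cost - Supply|  [with Cost=-18, Supply=-1]  = 17

17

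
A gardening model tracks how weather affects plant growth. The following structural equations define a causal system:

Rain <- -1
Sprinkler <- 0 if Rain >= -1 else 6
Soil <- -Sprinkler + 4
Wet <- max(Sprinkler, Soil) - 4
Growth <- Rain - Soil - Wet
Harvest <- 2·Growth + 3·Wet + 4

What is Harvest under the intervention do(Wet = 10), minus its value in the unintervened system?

10

Under do(Wet=10), the mechanism Wet <- max(Sprinkler, Soil) - 4 is discarded; Wet is fixed at 10.
Sprinkler = 0 if Rain >= -1 else 6  [with Rain=-1]  = 0
Soil = -Sprinkler + 4  [with Sprinkler=0]  = 4
Growth = Rain - Soil - Wet  [with Rain=-1, Soil=4, Wet=10]  = -15
Harvest = 2·Growth + 3·Wet + 4  [with Growth=-15, Wet=10]  = 4
Without intervention: Sprinkler = 0 if Rain >= -1 else 6  [with Rain=-1]  = 0; Soil = -Sprinkler + 4  [with Sprinkler=0]  = 4; Wet = max(Sprinkler, Soil) - 4  [with Sprinkler=0, Soil=4]  = 0; Growth = Rain - Soil - Wet  [with Rain=-1, Soil=4, Wet=0]  = -5; Harvest = 2·Growth + 3·Wet + 4  [with Growth=-5, Wet=0]  = -6.
Change = 4 − (-6) = 10.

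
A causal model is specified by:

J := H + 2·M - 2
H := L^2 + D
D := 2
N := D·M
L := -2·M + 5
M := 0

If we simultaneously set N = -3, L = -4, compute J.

Setting N = -3, L = -4 by intervention discards those variables' equations.
H = L^2 + D  [with L=-4, D=2]  = 18
J = H + 2·M - 2  [with H=18, M=0]  = 16

16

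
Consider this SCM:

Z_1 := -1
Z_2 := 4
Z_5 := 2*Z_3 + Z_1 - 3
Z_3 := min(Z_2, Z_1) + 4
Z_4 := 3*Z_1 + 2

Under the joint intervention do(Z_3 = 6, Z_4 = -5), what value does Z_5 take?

Setting Z_3 = 6, Z_4 = -5 by intervention discards those variables' equations.
Z_5 = 2*Z_3 + Z_1 - 3  [with Z_3=6, Z_1=-1]  = 8

8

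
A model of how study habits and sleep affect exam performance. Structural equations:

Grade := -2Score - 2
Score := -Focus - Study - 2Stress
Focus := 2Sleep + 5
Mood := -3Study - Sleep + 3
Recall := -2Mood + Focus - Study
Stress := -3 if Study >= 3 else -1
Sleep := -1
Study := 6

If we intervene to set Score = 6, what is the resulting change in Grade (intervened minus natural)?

do(Score=6) replaces the equation Score := -Focus - Study - 2Stress with the constant Score = 6.
Grade = -2Score - 2  [with Score=6]  = -14
Without intervention: Stress = -3 if Study >= 3 else -1  [with Study=6]  = -3; Focus = 2Sleep + 5  [with Sleep=-1]  = 3; Score = -Focus - Study - 2Stress  [with Focus=3, Study=6, Stress=-3]  = -3; Grade = -2Score - 2  [with Score=-3]  = 4.
Change = -14 − 4 = -18.

-18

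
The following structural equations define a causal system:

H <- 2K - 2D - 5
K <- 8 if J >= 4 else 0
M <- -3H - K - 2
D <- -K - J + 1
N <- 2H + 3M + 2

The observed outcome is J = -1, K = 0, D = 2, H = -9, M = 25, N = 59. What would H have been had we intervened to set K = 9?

27

Under do(K=9), the mechanism K <- 8 if J >= 4 else 0 is discarded; K is fixed at 9.
D = -K - J + 1  [with K=9, J=-1]  = -7
H = 2K - 2D - 5  [with K=9, D=-7]  = 27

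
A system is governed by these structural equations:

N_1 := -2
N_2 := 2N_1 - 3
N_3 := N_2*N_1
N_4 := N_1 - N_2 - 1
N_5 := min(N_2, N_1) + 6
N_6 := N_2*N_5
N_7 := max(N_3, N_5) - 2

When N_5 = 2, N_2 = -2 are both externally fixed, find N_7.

2

Setting N_5 = 2, N_2 = -2 by intervention discards those variables' equations.
N_3 = N_2*N_1  [with N_2=-2, N_1=-2]  = 4
N_7 = max(N_3, N_5) - 2  [with N_3=4, N_5=2]  = 2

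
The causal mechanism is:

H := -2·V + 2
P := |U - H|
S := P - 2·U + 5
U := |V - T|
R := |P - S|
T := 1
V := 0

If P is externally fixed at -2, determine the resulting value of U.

do(P=-2) replaces the equation P := |U - H| with the constant P = -2.
U is not downstream of the intervention, so its value is determined by the original equations.
U = |V - T|  [with V=0, T=1]  = 1

1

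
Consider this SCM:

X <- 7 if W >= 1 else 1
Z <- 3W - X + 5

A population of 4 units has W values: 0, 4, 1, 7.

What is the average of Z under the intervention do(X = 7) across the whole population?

7

Under do(X=7), X's equation is replaced by X=7 for every unit. Per-unit Z: -2, 10, 1, 19. Mean = 7.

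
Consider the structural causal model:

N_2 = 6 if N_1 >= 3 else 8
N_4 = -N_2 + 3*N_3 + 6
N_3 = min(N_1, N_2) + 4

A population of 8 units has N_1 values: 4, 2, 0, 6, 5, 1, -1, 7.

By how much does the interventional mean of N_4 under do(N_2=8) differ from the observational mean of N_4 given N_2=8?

7.5

do(N_2=8) breaks N_2's dependence on N_1. With N_2=8 fixed, N_4 across the units is 22, 16, 10, 28, 25, 13, 7, 31, mean 19.
E[N_4|N_2=8] averages over only the 4 units with N_2=8 (N_1 = 2, 0, 1, -1): N_4 = 16, 10, 13, 7, mean 11.5.
Difference = 19 − 11.5 = 7.5.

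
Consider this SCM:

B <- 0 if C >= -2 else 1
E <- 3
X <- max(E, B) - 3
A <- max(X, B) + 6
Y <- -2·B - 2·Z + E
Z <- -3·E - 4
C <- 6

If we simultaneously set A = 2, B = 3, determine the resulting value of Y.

Under do(A = 2, B = 3), each intervened variable's structural equation is replaced by its fixed value.
Z = -3·E - 4  [with E=3]  = -13
Y = -2·B - 2·Z + E  [with B=3, Z=-13, E=3]  = 23

23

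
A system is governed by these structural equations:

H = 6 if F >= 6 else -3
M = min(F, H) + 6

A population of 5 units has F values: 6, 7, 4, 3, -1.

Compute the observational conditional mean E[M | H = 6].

Observing H=6 restricts to units where H's equation naturally yields 6: F ∈ {6, 7}. In that subpopulation M = 12, 12, mean 12.

12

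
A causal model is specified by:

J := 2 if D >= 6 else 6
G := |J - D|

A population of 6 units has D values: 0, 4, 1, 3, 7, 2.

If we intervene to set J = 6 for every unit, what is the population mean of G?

The intervention sets J=6 in all 6 units regardless of D. Recomputing G per unit gives 6, 2, 5, 3, 1, 4; average 3.5.

3.5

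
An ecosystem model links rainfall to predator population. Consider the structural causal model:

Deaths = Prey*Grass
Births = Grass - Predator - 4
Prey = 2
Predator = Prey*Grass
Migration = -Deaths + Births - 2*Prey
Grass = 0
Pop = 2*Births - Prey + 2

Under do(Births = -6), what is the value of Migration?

-10

Under do(Births=-6), the mechanism Births = Grass - Predator - 4 is discarded; Births is fixed at -6.
Deaths = Prey*Grass  [with Prey=2, Grass=0]  = 0
Migration = -Deaths + Births - 2*Prey  [with Deaths=0, Births=-6, Prey=2]  = -10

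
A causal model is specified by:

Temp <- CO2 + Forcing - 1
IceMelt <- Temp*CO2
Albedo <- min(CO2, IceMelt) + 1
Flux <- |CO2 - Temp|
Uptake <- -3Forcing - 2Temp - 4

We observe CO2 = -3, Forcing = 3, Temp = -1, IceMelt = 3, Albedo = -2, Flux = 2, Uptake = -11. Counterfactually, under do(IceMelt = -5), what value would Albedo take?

-4

Intervening sets IceMelt = -5 and removes its equation (IceMelt <- Temp*CO2).
Albedo = min(CO2, IceMelt) + 1  [with CO2=-3, IceMelt=-5]  = -4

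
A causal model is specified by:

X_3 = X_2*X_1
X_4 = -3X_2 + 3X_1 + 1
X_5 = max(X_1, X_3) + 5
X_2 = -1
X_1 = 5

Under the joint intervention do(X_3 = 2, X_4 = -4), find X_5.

Setting X_3 = 2, X_4 = -4 by intervention discards those variables' equations.
X_5 = max(X_1, X_3) + 5  [with X_1=5, X_3=2]  = 10

10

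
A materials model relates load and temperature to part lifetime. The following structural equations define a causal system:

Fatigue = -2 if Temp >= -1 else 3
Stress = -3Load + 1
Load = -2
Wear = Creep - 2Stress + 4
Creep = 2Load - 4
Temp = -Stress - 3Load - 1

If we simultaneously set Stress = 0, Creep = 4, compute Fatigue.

The joint intervention fixes Stress = 0, Creep = 4, removing each variable's own equation.
Temp = -Stress - 3Load - 1  [with Stress=0, Load=-2]  = 5
Fatigue = -2 if Temp >= -1 else 3  [with Temp=5]  = -2

-2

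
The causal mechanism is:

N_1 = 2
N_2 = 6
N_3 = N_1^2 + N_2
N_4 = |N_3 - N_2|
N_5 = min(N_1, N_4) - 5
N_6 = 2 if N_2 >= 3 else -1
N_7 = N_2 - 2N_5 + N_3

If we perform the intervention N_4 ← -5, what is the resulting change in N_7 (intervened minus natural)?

The intervention breaks the incoming arrows to N_4: N_4 = |N_3 - N_2| no longer applies, and N_4 = -5.
N_3 = N_1^2 + N_2  [with N_1=2, N_2=6]  = 10
N_5 = min(N_1, N_4) - 5  [with N_1=2, N_4=-5]  = -10
N_7 = N_2 - 2N_5 + N_3  [with N_2=6, N_5=-10, N_3=10]  = 36
Without intervention: N_3 = N_1^2 + N_2  [with N_1=2, N_2=6]  = 10; N_4 = |N_3 - N_2|  [with N_3=10, N_2=6]  = 4; N_5 = min(N_1, N_4) - 5  [with N_1=2, N_4=4]  = -3; N_7 = N_2 - 2N_5 + N_3  [with N_2=6, N_5=-3, N_3=10]  = 22.
Change = 36 − 22 = 14.

14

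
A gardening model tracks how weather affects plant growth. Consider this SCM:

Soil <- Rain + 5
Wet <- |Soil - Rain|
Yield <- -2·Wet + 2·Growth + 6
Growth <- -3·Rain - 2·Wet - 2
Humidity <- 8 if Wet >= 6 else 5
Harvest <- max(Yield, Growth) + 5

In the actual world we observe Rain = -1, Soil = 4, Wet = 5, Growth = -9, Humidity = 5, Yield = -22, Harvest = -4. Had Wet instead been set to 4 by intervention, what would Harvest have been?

The intervention breaks the incoming arrows to Wet: Wet <- |Soil - Rain| no longer applies, and Wet = 4.
Growth = -3·Rain - 2·Wet - 2  [with Rain=-1, Wet=4]  = -7
Yield = -2·Wet + 2·Growth + 6  [with Wet=4, Growth=-7]  = -16
Harvest = max(Yield, Growth) + 5  [with Yield=-16, Growth=-7]  = -2

-2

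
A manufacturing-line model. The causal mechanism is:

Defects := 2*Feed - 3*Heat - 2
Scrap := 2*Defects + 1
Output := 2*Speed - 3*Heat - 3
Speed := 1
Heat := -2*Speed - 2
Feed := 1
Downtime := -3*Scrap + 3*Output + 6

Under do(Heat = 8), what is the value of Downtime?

The intervention breaks the incoming arrows to Heat: Heat := -2*Speed - 2 no longer applies, and Heat = 8.
Defects = 2*Feed - 3*Heat - 2  [with Feed=1, Heat=8]  = -24
Scrap = 2*Defects + 1  [with Defects=-24]  = -47
Output = 2*Speed - 3*Heat - 3  [with Speed=1, Heat=8]  = -25
Downtime = -3*Scrap + 3*Output + 6  [with Scrap=-47, Output=-25]  = 72

72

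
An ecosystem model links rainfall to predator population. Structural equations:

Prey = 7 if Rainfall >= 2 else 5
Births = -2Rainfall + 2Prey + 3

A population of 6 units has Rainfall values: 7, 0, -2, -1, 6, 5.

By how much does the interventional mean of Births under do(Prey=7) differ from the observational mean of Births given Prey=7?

7

Every unit gets Prey=7 under the intervention. Births values become 3, 17, 21, 19, 5, 7; E[Births|do(Prey=7)] = 12.
E[Births|Prey=7] averages over only the 3 units with Prey=7 (Rainfall = 7, 6, 5): Births = 3, 5, 7, mean 5.
Difference = 12 − 5 = 7.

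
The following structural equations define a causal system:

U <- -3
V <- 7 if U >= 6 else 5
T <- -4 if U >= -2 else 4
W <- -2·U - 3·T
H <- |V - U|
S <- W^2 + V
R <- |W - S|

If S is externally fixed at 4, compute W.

do(S=4) replaces the equation S <- W^2 + V with the constant S = 4.
No directed path runs from S to W, so W keeps its natural value.
T = -4 if U >= -2 else 4  [with U=-3]  = 4
W = -2·U - 3·T  [with U=-3, T=4]  = -6

-6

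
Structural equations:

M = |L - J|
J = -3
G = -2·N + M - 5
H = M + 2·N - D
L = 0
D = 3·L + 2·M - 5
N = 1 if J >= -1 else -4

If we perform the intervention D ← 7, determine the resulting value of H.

Under do(D=7), the mechanism D = 3·L + 2·M - 5 is discarded; D is fixed at 7.
M = |L - J|  [with L=0, J=-3]  = 3
N = 1 if J >= -1 else -4  [with J=-3]  = -4
H = M + 2·N - D  [with M=3, N=-4, D=7]  = -12

-12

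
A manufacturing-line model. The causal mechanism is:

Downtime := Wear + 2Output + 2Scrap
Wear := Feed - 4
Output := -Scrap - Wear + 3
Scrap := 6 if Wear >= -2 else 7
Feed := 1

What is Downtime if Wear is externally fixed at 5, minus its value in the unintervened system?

do(Wear=5) replaces the equation Wear := Feed - 4 with the constant Wear = 5.
Scrap = 6 if Wear >= -2 else 7  [with Wear=5]  = 6
Output = -Scrap - Wear + 3  [with Scrap=6, Wear=5]  = -8
Downtime = Wear + 2Output + 2Scrap  [with Wear=5, Output=-8, Scrap=6]  = 1
Without intervention: Wear = Feed - 4  [with Feed=1]  = -3; Scrap = 6 if Wear >= -2 else 7  [with Wear=-3]  = 7; Output = -Scrap - Wear + 3  [with Scrap=7, Wear=-3]  = -1; Downtime = Wear + 2Output + 2Scrap  [with Wear=-3, Output=-1, Scrap=7]  = 9.
Change = 1 − 9 = -8.

-8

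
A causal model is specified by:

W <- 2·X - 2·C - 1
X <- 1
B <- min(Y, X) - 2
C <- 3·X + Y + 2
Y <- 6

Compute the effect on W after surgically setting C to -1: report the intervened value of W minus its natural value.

do(C=-1) replaces the equation C <- 3·X + Y + 2 with the constant C = -1.
W = 2·X - 2·C - 1  [with X=1, C=-1]  = 3
Without intervention: C = 3·X + Y + 2  [with X=1, Y=6]  = 11; W = 2·X - 2·C - 1  [with X=1, C=11]  = -21.
Change = 3 − (-21) = 24.

24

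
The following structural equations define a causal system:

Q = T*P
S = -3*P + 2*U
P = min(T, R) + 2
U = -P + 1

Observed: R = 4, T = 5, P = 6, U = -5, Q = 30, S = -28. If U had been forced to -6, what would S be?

Under do(U=-6), the mechanism U = -P + 1 is discarded; U is fixed at -6.
P = min(T, R) + 2  [with T=5, R=4]  = 6
S = -3*P + 2*U  [with P=6, U=-6]  = -30

-30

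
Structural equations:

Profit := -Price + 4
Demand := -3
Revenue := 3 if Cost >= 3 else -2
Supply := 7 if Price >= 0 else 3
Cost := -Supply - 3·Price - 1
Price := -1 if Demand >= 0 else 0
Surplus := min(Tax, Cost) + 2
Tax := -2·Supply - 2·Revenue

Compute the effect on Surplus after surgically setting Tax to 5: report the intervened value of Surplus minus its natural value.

2

Intervening sets Tax = 5 and removes its equation (Tax := -2·Supply - 2·Revenue).
Price = -1 if Demand >= 0 else 0  [with Demand=-3]  = 0
Supply = 7 if Price >= 0 else 3  [with Price=0]  = 7
Cost = -Supply - 3·Price - 1  [with Supply=7, Price=0]  = -8
Surplus = min(Tax, Cost) + 2  [with Tax=5, Cost=-8]  = -6
Without intervention: Price = -1 if Demand >= 0 else 0  [with Demand=-3]  = 0; Supply = 7 if Price >= 0 else 3  [with Price=0]  = 7; Cost = -Supply - 3·Price - 1  [with Supply=7, Price=0]  = -8; Revenue = 3 if Cost >= 3 else -2  [with Cost=-8]  = -2; Tax = -2·Supply - 2·Revenue  [with Supply=7, Revenue=-2]  = -10; Surplus = min(Tax, Cost) + 2  [with Tax=-10, Cost=-8]  = -8.
Change = -6 − (-8) = 2.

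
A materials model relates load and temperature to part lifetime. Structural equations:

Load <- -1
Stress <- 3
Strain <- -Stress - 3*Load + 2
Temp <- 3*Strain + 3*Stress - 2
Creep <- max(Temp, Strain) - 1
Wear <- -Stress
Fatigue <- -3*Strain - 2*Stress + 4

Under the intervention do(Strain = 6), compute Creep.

do(Strain=6) replaces the equation Strain <- -Stress - 3*Load + 2 with the constant Strain = 6.
Temp = 3*Strain + 3*Stress - 2  [with Strain=6, Stress=3]  = 25
Creep = max(Temp, Strain) - 1  [with Temp=25, Strain=6]  = 24

24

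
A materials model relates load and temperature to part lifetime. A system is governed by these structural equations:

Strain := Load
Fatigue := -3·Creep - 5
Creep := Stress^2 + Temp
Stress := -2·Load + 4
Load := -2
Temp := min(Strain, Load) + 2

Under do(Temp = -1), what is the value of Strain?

-2

Under do(Temp=-1), the mechanism Temp := min(Strain, Load) + 2 is discarded; Temp is fixed at -1.
Since Strain is not a descendant of the intervened variable, it is unaffected.
Strain = Load  [with Load=-2]  = -2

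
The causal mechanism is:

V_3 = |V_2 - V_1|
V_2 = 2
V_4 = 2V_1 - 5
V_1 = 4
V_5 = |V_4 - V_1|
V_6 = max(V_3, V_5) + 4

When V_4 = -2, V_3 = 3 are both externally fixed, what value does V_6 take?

The joint intervention fixes V_4 = -2, V_3 = 3, removing each variable's own equation.
V_5 = |V_4 - V_1|  [with V_4=-2, V_1=4]  = 6
V_6 = max(V_3, V_5) + 4  [with V_3=3, V_5=6]  = 10

10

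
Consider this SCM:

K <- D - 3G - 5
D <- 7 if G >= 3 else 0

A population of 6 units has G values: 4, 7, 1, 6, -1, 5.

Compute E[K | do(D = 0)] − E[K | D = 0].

Every unit gets D=0 under the intervention. K values become -17, -26, -8, -23, -2, -20; E[K|do(D=0)] = -16.
E[K|D=0] averages over only the 2 units with D=0 (G = 1, -1): K = -8, -2, mean -5.
Difference = -16 − (-5) = -11.

-11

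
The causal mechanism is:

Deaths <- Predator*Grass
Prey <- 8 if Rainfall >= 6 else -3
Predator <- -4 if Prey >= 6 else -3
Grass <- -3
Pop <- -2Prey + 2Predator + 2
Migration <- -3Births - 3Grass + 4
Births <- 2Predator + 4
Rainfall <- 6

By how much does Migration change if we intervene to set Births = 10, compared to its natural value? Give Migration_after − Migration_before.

Under do(Births=10), the mechanism Births <- 2Predator + 4 is discarded; Births is fixed at 10.
Migration = -3Births - 3Grass + 4  [with Births=10, Grass=-3]  = -17
Without intervention: Prey = 8 if Rainfall >= 6 else -3  [with Rainfall=6]  = 8; Predator = -4 if Prey >= 6 else -3  [with Prey=8]  = -4; Births = 2Predator + 4  [with Predator=-4]  = -4; Migration = -3Births - 3Grass + 4  [with Births=-4, Grass=-3]  = 25.
Change = -17 − 25 = -42.

-42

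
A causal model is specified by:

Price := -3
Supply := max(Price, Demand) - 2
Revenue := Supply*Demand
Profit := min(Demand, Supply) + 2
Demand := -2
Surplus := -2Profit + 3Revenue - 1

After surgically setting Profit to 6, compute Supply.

-4

do(Profit=6) replaces the equation Profit := min(Demand, Supply) + 2 with the constant Profit = 6.
Supply is not downstream of the intervention, so its value is determined by the original equations.
Supply = max(Price, Demand) - 2  [with Price=-3, Demand=-2]  = -4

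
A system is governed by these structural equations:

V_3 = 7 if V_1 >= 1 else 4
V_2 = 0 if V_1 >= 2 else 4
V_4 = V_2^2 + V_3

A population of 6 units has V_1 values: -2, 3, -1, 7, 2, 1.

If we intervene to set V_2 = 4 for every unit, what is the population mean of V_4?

Under do(V_2=4), V_2's equation is replaced by V_2=4 for every unit. Per-unit V_4: 20, 23, 20, 23, 23, 23. Mean = 22.

22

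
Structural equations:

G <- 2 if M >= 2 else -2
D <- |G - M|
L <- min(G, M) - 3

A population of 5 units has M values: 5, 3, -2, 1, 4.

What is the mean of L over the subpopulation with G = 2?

Observing G=2 restricts to units where G's equation naturally yields 2: M ∈ {5, 3, 4}. In that subpopulation L = -1, -1, -1, mean -1.

-1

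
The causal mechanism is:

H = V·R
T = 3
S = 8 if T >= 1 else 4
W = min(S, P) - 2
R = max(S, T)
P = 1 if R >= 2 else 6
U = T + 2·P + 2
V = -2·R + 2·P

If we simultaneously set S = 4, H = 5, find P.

Under do(S = 4, H = 5), each intervened variable's structural equation is replaced by its fixed value.
R = max(S, T)  [with S=4, T=3]  = 4
P = 1 if R >= 2 else 6  [with R=4]  = 1

1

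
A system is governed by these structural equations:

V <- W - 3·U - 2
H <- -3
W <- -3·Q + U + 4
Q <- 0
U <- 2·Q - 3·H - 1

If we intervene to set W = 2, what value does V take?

Intervening sets W = 2 and removes its equation (W <- -3·Q + U + 4).
U = 2·Q - 3·H - 1  [with Q=0, H=-3]  = 8
V = W - 3·U - 2  [with W=2, U=8]  = -24

-24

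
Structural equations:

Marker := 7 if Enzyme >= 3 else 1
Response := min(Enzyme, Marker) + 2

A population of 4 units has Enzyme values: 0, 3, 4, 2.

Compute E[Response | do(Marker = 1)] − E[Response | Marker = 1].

0.25

do(Marker=1) breaks Marker's dependence on Enzyme. With Marker=1 fixed, Response across the units is 2, 3, 3, 3, mean 2.75.
Conditioning on Marker=1 selects the 2 unit(s) with Enzyme ∈ {0, 2}. Their Response values: 2, 3. Mean = 2.5.
Difference = 2.75 − 2.5 = 0.25.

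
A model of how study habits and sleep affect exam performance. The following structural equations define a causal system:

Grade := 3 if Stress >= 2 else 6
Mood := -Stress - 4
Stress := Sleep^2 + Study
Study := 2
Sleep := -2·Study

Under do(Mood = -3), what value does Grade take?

Intervening sets Mood = -3 and removes its equation (Mood := -Stress - 4).
No directed path runs from Mood to Grade, so Grade keeps its natural value.
Sleep = -2·Study  [with Study=2]  = -4
Stress = Sleep^2 + Study  [with Sleep=-4, Study=2]  = 18
Grade = 3 if Stress >= 2 else 6  [with Stress=18]  = 3

3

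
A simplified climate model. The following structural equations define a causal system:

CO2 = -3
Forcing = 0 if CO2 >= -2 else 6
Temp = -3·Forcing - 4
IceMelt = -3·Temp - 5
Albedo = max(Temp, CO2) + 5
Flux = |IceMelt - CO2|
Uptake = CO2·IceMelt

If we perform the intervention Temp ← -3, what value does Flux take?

The intervention breaks the incoming arrows to Temp: Temp = -3·Forcing - 4 no longer applies, and Temp = -3.
IceMelt = -3·Temp - 5  [with Temp=-3]  = 4
Flux = |IceMelt - CO2|  [with IceMelt=4, CO2=-3]  = 7

7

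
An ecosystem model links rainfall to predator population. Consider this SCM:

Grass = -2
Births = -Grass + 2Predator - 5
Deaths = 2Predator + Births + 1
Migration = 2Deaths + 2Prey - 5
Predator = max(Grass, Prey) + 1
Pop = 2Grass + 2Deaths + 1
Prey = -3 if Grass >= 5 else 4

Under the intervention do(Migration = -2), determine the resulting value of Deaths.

do(Migration=-2) replaces the equation Migration = 2Deaths + 2Prey - 5 with the constant Migration = -2.
Since Deaths is not a descendant of the intervened variable, it is unaffected.
Prey = -3 if Grass >= 5 else 4  [with Grass=-2]  = 4
Predator = max(Grass, Prey) + 1  [with Grass=-2, Prey=4]  = 5
Births = -Grass + 2Predator - 5  [with Grass=-2, Predator=5]  = 7
Deaths = 2Predator + Births + 1  [with Predator=5, Births=7]  = 18

18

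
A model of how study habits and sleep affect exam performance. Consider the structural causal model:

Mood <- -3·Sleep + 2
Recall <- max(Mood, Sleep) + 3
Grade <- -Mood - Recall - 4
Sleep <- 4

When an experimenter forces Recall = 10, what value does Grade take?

-4

The intervention breaks the incoming arrows to Recall: Recall <- max(Mood, Sleep) + 3 no longer applies, and Recall = 10.
Mood = -3·Sleep + 2  [with Sleep=4]  = -10
Grade = -Mood - Recall - 4  [with Mood=-10, Recall=10]  = -4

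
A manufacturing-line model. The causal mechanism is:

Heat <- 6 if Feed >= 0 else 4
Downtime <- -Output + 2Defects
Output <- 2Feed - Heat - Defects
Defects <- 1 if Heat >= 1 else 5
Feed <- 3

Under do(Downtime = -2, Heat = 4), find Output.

1

Setting Downtime = -2, Heat = 4 by intervention discards those variables' equations.
Defects = 1 if Heat >= 1 else 5  [with Heat=4]  = 1
Output = 2Feed - Heat - Defects  [with Feed=3, Heat=4, Defects=1]  = 1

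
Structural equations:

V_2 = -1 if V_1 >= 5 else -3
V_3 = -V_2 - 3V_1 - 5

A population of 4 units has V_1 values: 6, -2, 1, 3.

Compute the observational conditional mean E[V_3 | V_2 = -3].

-4

Observing V_2=-3 restricts to units where V_2's equation naturally yields -3: V_1 ∈ {-2, 1, 3}. In that subpopulation V_3 = 4, -5, -11, mean -4.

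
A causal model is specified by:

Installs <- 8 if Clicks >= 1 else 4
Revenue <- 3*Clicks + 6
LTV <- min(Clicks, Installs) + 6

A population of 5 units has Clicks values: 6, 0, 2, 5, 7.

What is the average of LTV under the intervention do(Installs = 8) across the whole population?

10

Every unit gets Installs=8 under the intervention. LTV values become 12, 6, 8, 11, 13; E[LTV|do(Installs=8)] = 10.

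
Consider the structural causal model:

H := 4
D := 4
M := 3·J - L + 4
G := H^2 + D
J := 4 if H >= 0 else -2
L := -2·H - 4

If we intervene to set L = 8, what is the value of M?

Under do(L=8), the mechanism L := -2·H - 4 is discarded; L is fixed at 8.
J = 4 if H >= 0 else -2  [with H=4]  = 4
M = 3·J - L + 4  [with J=4, L=8]  = 8

8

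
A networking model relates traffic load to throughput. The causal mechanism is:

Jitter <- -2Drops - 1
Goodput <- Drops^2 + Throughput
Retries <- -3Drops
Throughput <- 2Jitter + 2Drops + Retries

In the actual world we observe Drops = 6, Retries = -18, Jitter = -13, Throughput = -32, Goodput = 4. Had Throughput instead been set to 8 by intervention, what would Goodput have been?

Intervening sets Throughput = 8 and removes its equation (Throughput <- 2Jitter + 2Drops + Retries).
Goodput = Drops^2 + Throughput  [with Drops=6, Throughput=8]  = 44

44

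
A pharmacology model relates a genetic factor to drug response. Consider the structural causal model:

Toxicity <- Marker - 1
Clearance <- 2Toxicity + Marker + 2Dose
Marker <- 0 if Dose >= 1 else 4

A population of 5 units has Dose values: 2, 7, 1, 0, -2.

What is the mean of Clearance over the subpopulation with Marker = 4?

8

E[Clearance|Marker=4] averages over only the 2 units with Marker=4 (Dose = 0, -2): Clearance = 10, 6, mean 8.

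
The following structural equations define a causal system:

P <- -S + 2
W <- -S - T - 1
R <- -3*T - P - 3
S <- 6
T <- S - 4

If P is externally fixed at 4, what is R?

-13

Intervening sets P = 4 and removes its equation (P <- -S + 2).
T = S - 4  [with S=6]  = 2
R = -3*T - P - 3  [with T=2, P=4]  = -13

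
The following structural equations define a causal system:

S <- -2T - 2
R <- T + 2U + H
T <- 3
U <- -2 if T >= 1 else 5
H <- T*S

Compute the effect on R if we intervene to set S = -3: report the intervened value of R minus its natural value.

15

do(S=-3) replaces the equation S <- -2T - 2 with the constant S = -3.
U = -2 if T >= 1 else 5  [with T=3]  = -2
H = T*S  [with T=3, S=-3]  = -9
R = T + 2U + H  [with T=3, U=-2, H=-9]  = -10
Without intervention: S = -2T - 2  [with T=3]  = -8; U = -2 if T >= 1 else 5  [with T=3]  = -2; H = T*S  [with T=3, S=-8]  = -24; R = T + 2U + H  [with T=3, U=-2, H=-24]  = -25.
Change = -10 − (-25) = 15.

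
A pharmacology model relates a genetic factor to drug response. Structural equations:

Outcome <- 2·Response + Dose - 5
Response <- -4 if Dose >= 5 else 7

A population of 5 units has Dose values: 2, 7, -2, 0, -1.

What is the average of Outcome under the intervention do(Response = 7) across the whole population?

10.2

Every unit gets Response=7 under the intervention. Outcome values become 11, 16, 7, 9, 8; E[Outcome|do(Response=7)] = 10.2.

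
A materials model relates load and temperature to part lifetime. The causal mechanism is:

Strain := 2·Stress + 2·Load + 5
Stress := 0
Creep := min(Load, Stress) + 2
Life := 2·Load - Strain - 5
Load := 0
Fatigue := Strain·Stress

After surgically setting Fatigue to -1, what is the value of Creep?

2

The intervention breaks the incoming arrows to Fatigue: Fatigue := Strain·Stress no longer applies, and Fatigue = -1.
Since Creep is not a descendant of the intervened variable, it is unaffected.
Creep = min(Load, Stress) + 2  [with Load=0, Stress=0]  = 2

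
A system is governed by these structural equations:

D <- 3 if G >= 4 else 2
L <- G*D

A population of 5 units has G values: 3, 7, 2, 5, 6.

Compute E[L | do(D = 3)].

Under do(D=3), D's equation is replaced by D=3 for every unit. Per-unit L: 9, 21, 6, 15, 18. Mean = 13.8.

13.8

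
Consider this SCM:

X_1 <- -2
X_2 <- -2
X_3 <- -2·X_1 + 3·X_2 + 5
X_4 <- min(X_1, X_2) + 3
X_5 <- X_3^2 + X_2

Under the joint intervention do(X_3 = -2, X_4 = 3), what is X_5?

2

Setting X_3 = -2, X_4 = 3 by intervention discards those variables' equations.
X_5 = X_3^2 + X_2  [with X_3=-2, X_2=-2]  = 2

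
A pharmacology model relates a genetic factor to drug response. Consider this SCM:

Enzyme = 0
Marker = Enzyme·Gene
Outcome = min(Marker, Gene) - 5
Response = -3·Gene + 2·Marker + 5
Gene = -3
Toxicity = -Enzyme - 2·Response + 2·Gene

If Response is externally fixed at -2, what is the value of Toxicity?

-2

Intervening sets Response = -2 and removes its equation (Response = -3·Gene + 2·Marker + 5).
Toxicity = -Enzyme - 2·Response + 2·Gene  [with Enzyme=0, Response=-2, Gene=-3]  = -2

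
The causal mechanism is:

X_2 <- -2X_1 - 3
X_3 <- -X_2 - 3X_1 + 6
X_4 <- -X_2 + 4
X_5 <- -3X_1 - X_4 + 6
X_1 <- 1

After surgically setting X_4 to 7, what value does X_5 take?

Intervening sets X_4 = 7 and removes its equation (X_4 <- -X_2 + 4).
X_5 = -3X_1 - X_4 + 6  [with X_1=1, X_4=7]  = -4

-4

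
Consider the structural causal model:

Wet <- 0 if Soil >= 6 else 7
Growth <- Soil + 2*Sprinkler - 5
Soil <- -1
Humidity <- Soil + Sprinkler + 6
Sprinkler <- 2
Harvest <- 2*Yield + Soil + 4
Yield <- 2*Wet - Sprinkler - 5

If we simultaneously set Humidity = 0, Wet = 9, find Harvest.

25

The joint intervention fixes Humidity = 0, Wet = 9, removing each variable's own equation.
Yield = 2*Wet - Sprinkler - 5  [with Wet=9, Sprinkler=2]  = 11
Harvest = 2*Yield + Soil + 4  [with Yield=11, Soil=-1]  = 25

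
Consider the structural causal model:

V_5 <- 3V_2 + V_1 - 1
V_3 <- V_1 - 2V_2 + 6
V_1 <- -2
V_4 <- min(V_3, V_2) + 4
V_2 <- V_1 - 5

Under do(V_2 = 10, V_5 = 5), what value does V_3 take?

Under do(V_2 = 10, V_5 = 5), each intervened variable's structural equation is replaced by its fixed value.
V_3 = V_1 - 2V_2 + 6  [with V_1=-2, V_2=10]  = -16

-16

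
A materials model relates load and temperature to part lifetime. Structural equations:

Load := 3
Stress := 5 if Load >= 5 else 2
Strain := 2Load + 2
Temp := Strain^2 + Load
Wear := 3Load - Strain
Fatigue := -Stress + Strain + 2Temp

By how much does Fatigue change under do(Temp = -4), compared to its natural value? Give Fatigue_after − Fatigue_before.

-142

Under do(Temp=-4), the mechanism Temp := Strain^2 + Load is discarded; Temp is fixed at -4.
Stress = 5 if Load >= 5 else 2  [with Load=3]  = 2
Strain = 2Load + 2  [with Load=3]  = 8
Fatigue = -Stress + Strain + 2Temp  [with Stress=2, Strain=8, Temp=-4]  = -2
Without intervention: Stress = 5 if Load >= 5 else 2  [with Load=3]  = 2; Strain = 2Load + 2  [with Load=3]  = 8; Temp = Strain^2 + Load  [with Strain=8, Load=3]  = 67; Fatigue = -Stress + Strain + 2Temp  [with Stress=2, Strain=8, Temp=67]  = 140.
Change = -2 − 140 = -142.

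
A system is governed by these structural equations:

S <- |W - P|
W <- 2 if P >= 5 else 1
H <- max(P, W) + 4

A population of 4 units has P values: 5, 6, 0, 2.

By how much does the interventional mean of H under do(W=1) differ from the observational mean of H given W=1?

2

do(W=1) breaks W's dependence on P. With W=1 fixed, H across the units is 9, 10, 5, 6, mean 7.5.
Observing W=1 restricts to units where W's equation naturally yields 1: P ∈ {0, 2}. In that subpopulation H = 5, 6, mean 5.5.
Difference = 7.5 − 5.5 = 2.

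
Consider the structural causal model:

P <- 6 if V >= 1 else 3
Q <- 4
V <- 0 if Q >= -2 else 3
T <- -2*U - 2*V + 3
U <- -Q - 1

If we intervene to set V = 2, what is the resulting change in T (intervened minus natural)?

The intervention breaks the incoming arrows to V: V <- 0 if Q >= -2 else 3 no longer applies, and V = 2.
U = -Q - 1  [with Q=4]  = -5
T = -2*U - 2*V + 3  [with U=-5, V=2]  = 9
Without intervention: U = -Q - 1  [with Q=4]  = -5; V = 0 if Q >= -2 else 3  [with Q=4]  = 0; T = -2*U - 2*V + 3  [with U=-5, V=0]  = 13.
Change = 9 − 13 = -4.

-4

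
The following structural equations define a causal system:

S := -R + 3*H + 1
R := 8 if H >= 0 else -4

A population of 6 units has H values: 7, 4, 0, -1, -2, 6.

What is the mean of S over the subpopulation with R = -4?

0.5

Conditioning on R=-4 selects the 2 unit(s) with H ∈ {-1, -2}. Their S values: 2, -1. Mean = 0.5.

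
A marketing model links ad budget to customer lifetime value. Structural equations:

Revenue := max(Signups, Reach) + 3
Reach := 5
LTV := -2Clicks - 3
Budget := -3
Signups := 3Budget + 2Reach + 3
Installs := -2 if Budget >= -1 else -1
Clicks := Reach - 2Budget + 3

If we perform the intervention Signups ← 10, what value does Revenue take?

The intervention breaks the incoming arrows to Signups: Signups := 3Budget + 2Reach + 3 no longer applies, and Signups = 10.
Revenue = max(Signups, Reach) + 3  [with Signups=10, Reach=5]  = 13

13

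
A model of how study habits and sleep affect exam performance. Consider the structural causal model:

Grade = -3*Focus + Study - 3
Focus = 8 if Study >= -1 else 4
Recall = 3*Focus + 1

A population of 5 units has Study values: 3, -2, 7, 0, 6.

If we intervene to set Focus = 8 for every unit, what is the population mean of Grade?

Under do(Focus=8), Focus's equation is replaced by Focus=8 for every unit. Per-unit Grade: -24, -29, -20, -27, -21. Mean = -24.2.

-24.2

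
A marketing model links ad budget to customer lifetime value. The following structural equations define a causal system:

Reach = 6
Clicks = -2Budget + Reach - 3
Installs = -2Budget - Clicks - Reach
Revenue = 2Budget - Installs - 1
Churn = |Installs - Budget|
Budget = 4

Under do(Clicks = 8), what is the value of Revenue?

29

The intervention breaks the incoming arrows to Clicks: Clicks = -2Budget + Reach - 3 no longer applies, and Clicks = 8.
Installs = -2Budget - Clicks - Reach  [with Budget=4, Clicks=8, Reach=6]  = -22
Revenue = 2Budget - Installs - 1  [with Budget=4, Installs=-22]  = 29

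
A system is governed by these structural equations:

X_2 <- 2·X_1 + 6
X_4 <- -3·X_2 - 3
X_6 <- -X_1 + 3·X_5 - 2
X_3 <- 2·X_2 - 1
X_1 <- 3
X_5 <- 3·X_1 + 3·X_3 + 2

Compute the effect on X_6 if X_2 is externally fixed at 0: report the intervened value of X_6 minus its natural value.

-216

Under do(X_2=0), the mechanism X_2 <- 2·X_1 + 6 is discarded; X_2 is fixed at 0.
X_3 = 2·X_2 - 1  [with X_2=0]  = -1
X_5 = 3·X_1 + 3·X_3 + 2  [with X_1=3, X_3=-1]  = 8
X_6 = -X_1 + 3·X_5 - 2  [with X_1=3, X_5=8]  = 19
Without intervention: X_2 = 2·X_1 + 6  [with X_1=3]  = 12; X_3 = 2·X_2 - 1  [with X_2=12]  = 23; X_5 = 3·X_1 + 3·X_3 + 2  [with X_1=3, X_3=23]  = 80; X_6 = -X_1 + 3·X_5 - 2  [with X_1=3, X_5=80]  = 235.
Change = 19 − 235 = -216.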